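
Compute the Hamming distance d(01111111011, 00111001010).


Count differing positions: . ^ . . . ^ ^ . . . ^ = 4 differences

4


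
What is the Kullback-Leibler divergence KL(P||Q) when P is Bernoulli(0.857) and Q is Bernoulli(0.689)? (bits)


KL = p*log2(p/q) + (1-p)*log2((1-p)/(1-q)) = 0.857*log2(0.857/0.689) + 0.143*log2(0.143/0.311) = 0.1095

0.1095 bits


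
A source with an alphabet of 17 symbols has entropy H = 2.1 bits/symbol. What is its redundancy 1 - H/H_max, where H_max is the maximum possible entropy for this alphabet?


H_max = log2(K) = log2(17) = 4.0875 bits/symbol. Redundancy = 1 - H/H_max = 1 - 2.1/4.0875 = 1 - 0.5138 = 0.4862

0.4862


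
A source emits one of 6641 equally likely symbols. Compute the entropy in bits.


H = log2(n) = log2(6641) = 12.6972

12.6972 bits


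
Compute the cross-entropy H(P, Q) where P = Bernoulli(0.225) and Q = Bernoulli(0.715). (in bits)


H(P,Q) = -p*log2(q) - (1-p)*log2(1-q). -0.225*log2(0.715) = 0.108897; -0.775*log2(0.285) = 1.403499. H(P,Q) = 0.108897 + 1.403499 = 1.5124

1.5124 bits


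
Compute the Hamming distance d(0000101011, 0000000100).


Count differing positions: . . . . ^ . ^ ^ ^ ^ = 5 differences

5


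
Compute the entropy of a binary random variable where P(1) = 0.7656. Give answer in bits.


H = -p*log2(p) - (1-p)*log2(1-p). -0.7656*log2(0.7656) = 0.295014; -0.2344*log2(0.2344) = 0.490589. H = 0.295014 + 0.490589 = 0.7856

0.7856 bits


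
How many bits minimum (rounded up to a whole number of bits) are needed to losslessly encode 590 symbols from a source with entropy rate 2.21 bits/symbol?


Minimum bits >= n * H = 590 * 2.21 = 1303.9, rounded up to a whole number of bits = 1304

1304 bits


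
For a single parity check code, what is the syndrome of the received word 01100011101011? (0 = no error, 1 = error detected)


Syndrome = XOR of all bits = 0 XOR 1 XOR 1 XOR 0 XOR 0 XOR 0 XOR 1 XOR 1 XOR 1 XOR 0 XOR 1 XOR 0 XOR 1 XOR 1 = 0

0


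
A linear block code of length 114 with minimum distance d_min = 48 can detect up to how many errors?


Detection capability = d_min - 1 = 48 - 1 = 47

47 errors


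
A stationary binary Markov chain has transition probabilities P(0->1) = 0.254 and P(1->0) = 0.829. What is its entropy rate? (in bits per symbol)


Stationary distribution: pi_0 = p10/(p01+p10) = 0.7655, pi_1 = 0.2345. Entropy rate H' = pi_0*H(p01) + pi_1*H(p10) = 0.7655*0.8176 + 0.2345*0.66 = 0.7806

0.7806 bits/symbol


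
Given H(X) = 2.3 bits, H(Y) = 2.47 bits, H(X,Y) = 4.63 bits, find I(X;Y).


I(X;Y) = H(X) + H(Y) - H(X,Y) = 2.3 + 2.47 - 4.63 = 0.14

0.14 bits


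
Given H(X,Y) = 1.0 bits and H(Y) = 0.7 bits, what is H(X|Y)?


H(X|Y) = H(X,Y) - H(Y) = 1.0 - 0.7 = 0.3

0.3 bits


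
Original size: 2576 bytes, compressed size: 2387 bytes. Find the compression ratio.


Ratio = original / compressed = 2576 / 2387 = 1.0792

1.0792


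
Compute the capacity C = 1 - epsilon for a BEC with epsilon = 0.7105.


C = 1 - epsilon = 1 - 0.7105 = 0.2895

0.2895 bits


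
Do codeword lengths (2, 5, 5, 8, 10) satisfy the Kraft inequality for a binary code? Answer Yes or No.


Kraft sum = sum(2^(-l_i)) = 0.3174, need <= 1. Result: satisfied (a binary prefix-free code with these lengths exists)

Yes


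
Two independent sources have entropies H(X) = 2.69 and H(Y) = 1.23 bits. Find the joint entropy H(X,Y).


For independent variables, H(X,Y) = H(X) + H(Y) = 2.69 + 1.23 = 3.92

3.92 bits


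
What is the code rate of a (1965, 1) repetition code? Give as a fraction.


Rate = k/n = 1/1965

1/1965


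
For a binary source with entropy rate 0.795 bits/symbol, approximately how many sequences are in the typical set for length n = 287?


log2|A_typical| = nH = 287 * 0.795 = 228.165, so |A_typical| ~ 2^228.165 = 4.836e+68

4.836e+68


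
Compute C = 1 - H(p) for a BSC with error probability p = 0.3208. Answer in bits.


H(p) = -p*log2(p) - (1-p)*log2(1-p) = -0.3208*log2(0.3208) - 0.6792*log2(0.6792) = 0.526193 + 0.379056 = 0.9052. C = 1 - H(p) = 1 - 0.9052 = 0.0948

0.0948 bits


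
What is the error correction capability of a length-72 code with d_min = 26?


Correction capability = floor((d-1)/2) = floor((26-1)/2) = 12

12 errors


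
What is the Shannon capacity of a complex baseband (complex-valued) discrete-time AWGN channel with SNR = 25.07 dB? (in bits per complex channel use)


SNR_linear = 10^(25.07/10) = 321.3661; C = log2(1 + SNR_linear) = log2(1 + 321.3661) = 8.3326

8.3326 bits/channel use


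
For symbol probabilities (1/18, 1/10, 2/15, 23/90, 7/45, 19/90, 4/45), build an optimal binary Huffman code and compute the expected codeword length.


Huffman construction (repeatedly merge the two least-probable nodes; each merge adds 1 bit to every symbol beneath it): 1/18 + 4/45 = 13/90; 1/10 + 2/15 = 7/30; 13/90 + 7/45 = 3/10; 19/90 + 7/30 = 4/9; 23/90 + 3/10 = 5/9; 4/9 + 5/9 = 1. Resulting codeword lengths (in the order the probabilities were given): (4, 3, 3, 2, 3, 2, 4). L_avg = sum(p_i * l_i) = 1/18*4 + 1/10*3 + 2/15*3 + 23/90*2 + 7/45*3 + 19/90*2 + 4/45*4 = 241/90 = 2.6778

2.6778 bits


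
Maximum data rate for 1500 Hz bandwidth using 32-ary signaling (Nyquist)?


Rate = 2 * B * log2(M) = 2 * 1500 * 5.0 = 15000.0

15000.0 bps


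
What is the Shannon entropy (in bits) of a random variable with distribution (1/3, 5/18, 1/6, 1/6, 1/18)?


H = -sum(p_i * log2(p_i)). Terms: -(1/3)*log2(1/3) = 0.528321; -(5/18)*log2(5/18) = 0.513332; -(1/6)*log2(1/6) = 0.430827; -(1/6)*log2(1/6) = 0.430827; -(1/18)*log2(1/18) = 0.231663. H = 0.528321 + 0.513332 + 0.430827 + 0.430827 + 0.231663 = 2.135

2.135 bits


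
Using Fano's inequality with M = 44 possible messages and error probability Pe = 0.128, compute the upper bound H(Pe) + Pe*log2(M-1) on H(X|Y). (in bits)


H(Pe) = -Pe*log2(Pe) - (1-Pe)*log2(1-Pe) = -0.128*log2(0.128) - 0.872*log2(0.872) = 0.379620 + 0.172307 = 0.5519. Pe*log2(M-1) = 0.128*log2(43) = 0.694562. Bound = H(Pe) + Pe*log2(M-1) = 0.379620 + 0.172307 + 0.694562 = 1.2465

1.2465 bits


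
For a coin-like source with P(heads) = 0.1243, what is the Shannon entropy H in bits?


H = -p*log2(p) - (1-p)*log2(1-p). -0.1243*log2(0.1243) = 0.373907; -0.8757*log2(0.8757) = 0.167689. H = 0.373907 + 0.167689 = 0.5416

0.5416 bits


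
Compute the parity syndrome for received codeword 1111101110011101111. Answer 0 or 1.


Syndrome = XOR of all bits = 1 XOR 1 XOR 1 XOR 1 XOR 1 XOR 0 XOR 1 XOR 1 XOR 1 XOR 0 XOR 0 XOR 1 XOR 1 XOR 1 XOR 0 XOR 1 XOR 1 XOR 1 XOR 1 = 1

1


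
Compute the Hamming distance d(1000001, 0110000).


Count differing positions: ^ ^ ^ . . . ^ = 4 differences

4


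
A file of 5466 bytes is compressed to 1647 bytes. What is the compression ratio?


Ratio = original / compressed = 5466 / 1647 = 3.3188

3.3188


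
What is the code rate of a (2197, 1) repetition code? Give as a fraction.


Rate = k/n = 1/2197

1/2197


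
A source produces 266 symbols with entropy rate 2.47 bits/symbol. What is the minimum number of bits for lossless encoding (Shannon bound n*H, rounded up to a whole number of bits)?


Minimum bits >= n * H = 266 * 2.47 = 657.02, rounded up to a whole number of bits = 658

658 bits


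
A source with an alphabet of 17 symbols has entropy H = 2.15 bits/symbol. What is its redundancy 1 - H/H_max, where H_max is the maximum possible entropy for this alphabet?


H_max = log2(K) = log2(17) = 4.0875 bits/symbol. Redundancy = 1 - H/H_max = 1 - 2.15/4.0875 = 1 - 0.526 = 0.474

0.474


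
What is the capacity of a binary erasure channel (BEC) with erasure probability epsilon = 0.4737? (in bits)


C = 1 - epsilon = 1 - 0.4737 = 0.5263

0.5263 bits


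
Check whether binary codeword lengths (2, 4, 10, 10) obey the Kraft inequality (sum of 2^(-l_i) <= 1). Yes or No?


Kraft sum = sum(2^(-l_i)) = 0.3145, need <= 1. Result: satisfied (a binary prefix-free code with these lengths exists)

Yes


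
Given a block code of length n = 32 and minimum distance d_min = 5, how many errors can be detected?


Detection capability = d_min - 1 = 5 - 1 = 4

4 errors


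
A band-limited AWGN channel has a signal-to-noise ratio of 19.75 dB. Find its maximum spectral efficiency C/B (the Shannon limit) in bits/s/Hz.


SNR_linear = 10^(19.75/10) = 94.4061; C/B = log2(1 + SNR_linear) = log2(1 + 94.4061) = 6.576

6.576 bits/s/Hz


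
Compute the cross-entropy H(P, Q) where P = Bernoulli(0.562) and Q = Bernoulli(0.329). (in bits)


H(P,Q) = -p*log2(q) - (1-p)*log2(1-q). -0.562*log2(0.329) = 0.901358; -0.438*log2(0.671) = 0.252120. H(P,Q) = 0.901358 + 0.252120 = 1.1535

1.1535 bits


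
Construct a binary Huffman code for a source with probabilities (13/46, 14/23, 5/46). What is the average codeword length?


Huffman construction (repeatedly merge the two least-probable nodes; each merge adds 1 bit to every symbol beneath it): 5/46 + 13/46 = 9/23; 9/23 + 14/23 = 1. Resulting codeword lengths (in the order the probabilities were given): (2, 1, 2). L_avg = sum(p_i * l_i) = 13/46*2 + 14/23*1 + 5/46*2 = 32/23 = 1.3913

1.3913 bits


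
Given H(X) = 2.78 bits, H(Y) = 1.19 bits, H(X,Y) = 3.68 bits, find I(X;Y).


I(X;Y) = H(X) + H(Y) - H(X,Y) = 2.78 + 1.19 - 3.68 = 0.29

0.29 bits


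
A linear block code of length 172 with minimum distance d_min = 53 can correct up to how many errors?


Correction capability = floor((d-1)/2) = floor((53-1)/2) = 26

26 errors


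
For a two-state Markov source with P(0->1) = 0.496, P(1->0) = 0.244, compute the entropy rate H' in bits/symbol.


Stationary distribution: pi_0 = p10/(p01+p10) = 0.3297, pi_1 = 0.6703. Entropy rate H' = pi_0*H(p01) + pi_1*H(p10) = 0.3297*1.0 + 0.6703*0.8016 = 0.867

0.867 bits/symbol


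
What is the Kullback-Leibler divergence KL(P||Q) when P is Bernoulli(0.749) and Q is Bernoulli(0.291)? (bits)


KL = p*log2(p/q) + (1-p)*log2((1-p)/(1-q)) = 0.749*log2(0.749/0.291) + 0.251*log2(0.251/0.709) = 0.6456

0.6456 bits


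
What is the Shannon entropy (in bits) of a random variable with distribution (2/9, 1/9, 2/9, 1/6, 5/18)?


H = -sum(p_i * log2(p_i)). Terms: -(2/9)*log2(2/9) = 0.482206; -(1/9)*log2(1/9) = 0.352214; -(2/9)*log2(2/9) = 0.482206; -(1/6)*log2(1/6) = 0.430827; -(5/18)*log2(5/18) = 0.513332. H = 0.482206 + 0.352214 + 0.482206 + 0.430827 + 0.513332 = 2.2608

2.2608 bits


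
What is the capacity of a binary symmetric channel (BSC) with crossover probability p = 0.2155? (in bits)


H(p) = -p*log2(p) - (1-p)*log2(1-p) = -0.2155*log2(0.2155) - 0.7845*log2(0.7845) = 0.477169 + 0.274696 = 0.7519. C = 1 - H(p) = 1 - 0.7519 = 0.2481

0.2481 bits


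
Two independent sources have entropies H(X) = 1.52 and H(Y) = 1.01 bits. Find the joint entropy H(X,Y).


For independent variables, H(X,Y) = H(X) + H(Y) = 1.52 + 1.01 = 2.53

2.53 bits


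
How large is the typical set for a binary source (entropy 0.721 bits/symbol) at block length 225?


log2|A_typical| = nH = 225 * 0.721 = 162.225, so |A_typical| ~ 2^162.225 = 6.833e+48

6.833e+48


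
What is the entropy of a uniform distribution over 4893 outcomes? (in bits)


H = log2(n) = log2(4893) = 12.2565

12.2565 bits


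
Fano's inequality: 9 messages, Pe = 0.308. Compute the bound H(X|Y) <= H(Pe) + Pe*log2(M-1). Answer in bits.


H(Pe) = -Pe*log2(Pe) - (1-Pe)*log2(1-Pe) = -0.308*log2(0.308) - 0.692*log2(0.692) = 0.523291 + 0.367560 = 0.8909. Pe*log2(M-1) = 0.308*log2(8) = 0.924000. Bound = H(Pe) + Pe*log2(M-1) = 0.523291 + 0.367560 + 0.924000 = 1.8149

1.8149 bits


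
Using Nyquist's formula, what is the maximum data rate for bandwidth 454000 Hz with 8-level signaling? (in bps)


Rate = 2 * B * log2(M) = 2 * 454000 * 3.0 = 2724000.0

2724000.0 bps


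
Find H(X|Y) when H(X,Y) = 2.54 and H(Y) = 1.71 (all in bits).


H(X|Y) = H(X,Y) - H(Y) = 2.54 - 1.71 = 0.83

0.83 bits


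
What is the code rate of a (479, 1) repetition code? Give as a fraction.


Rate = k/n = 1/479

1/479


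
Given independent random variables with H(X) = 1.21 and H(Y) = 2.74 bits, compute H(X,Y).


For independent variables, H(X,Y) = H(X) + H(Y) = 1.21 + 2.74 = 3.95

3.95 bits


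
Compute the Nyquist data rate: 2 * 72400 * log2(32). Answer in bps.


Rate = 2 * B * log2(M) = 2 * 72400 * 5.0 = 724000.0

724000.0 bps


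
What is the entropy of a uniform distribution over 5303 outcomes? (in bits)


H = log2(n) = log2(5303) = 12.3726

12.3726 bits


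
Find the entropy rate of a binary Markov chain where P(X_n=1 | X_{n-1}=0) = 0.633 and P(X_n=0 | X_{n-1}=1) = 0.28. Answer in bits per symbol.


Stationary distribution: pi_0 = p10/(p01+p10) = 0.3067, pi_1 = 0.6933. Entropy rate H' = pi_0*H(p01) + pi_1*H(p10) = 0.3067*0.9483 + 0.6933*0.8555 = 0.8839

0.8839 bits/symbol


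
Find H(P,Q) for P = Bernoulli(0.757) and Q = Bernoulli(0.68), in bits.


H(P,Q) = -p*log2(q) - (1-p)*log2(1-q). -0.757*log2(0.68) = 0.421190; -0.243*log2(0.32) = 0.399457. H(P,Q) = 0.421190 + 0.399457 = 0.8206

0.8206 bits


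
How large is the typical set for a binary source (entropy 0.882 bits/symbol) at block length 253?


log2|A_typical| = nH = 253 * 0.882 = 223.146, so |A_typical| ~ 2^223.146 = 1.492e+67

1.492e+67


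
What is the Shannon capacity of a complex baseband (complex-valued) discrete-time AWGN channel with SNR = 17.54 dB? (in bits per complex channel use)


SNR_linear = 10^(17.54/10) = 56.7545; C = log2(1 + SNR_linear) = log2(1 + 56.7545) = 5.8519

5.8519 bits/channel use


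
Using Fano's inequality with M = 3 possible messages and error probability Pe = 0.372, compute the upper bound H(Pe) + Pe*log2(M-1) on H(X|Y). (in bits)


H(Pe) = -Pe*log2(Pe) - (1-Pe)*log2(1-Pe) = -0.372*log2(0.372) - 0.628*log2(0.628) = 0.530705 + 0.421491 = 0.9522. Pe*log2(M-1) = 0.372*log2(2) = 0.372000. Bound = H(Pe) + Pe*log2(M-1) = 0.530705 + 0.421491 + 0.372000 = 1.3242

1.3242 bits


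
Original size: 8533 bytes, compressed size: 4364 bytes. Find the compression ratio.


Ratio = original / compressed = 8533 / 4364 = 1.9553

1.9553


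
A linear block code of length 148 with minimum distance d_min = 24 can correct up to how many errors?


Correction capability = floor((d-1)/2) = floor((24-1)/2) = 11

11 errors


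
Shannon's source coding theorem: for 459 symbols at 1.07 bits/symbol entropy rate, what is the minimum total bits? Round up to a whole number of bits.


Minimum bits >= n * H = 459 * 1.07 = 491.13, rounded up to a whole number of bits = 492

492 bits


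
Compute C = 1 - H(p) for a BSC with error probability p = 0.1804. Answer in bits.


H(p) = -p*log2(p) - (1-p)*log2(1-p) = -0.1804*log2(0.1804) - 0.8196*log2(0.8196) = 0.445719 + 0.235232 = 0.681. C = 1 - H(p) = 1 - 0.681 = 0.319

0.319 bits


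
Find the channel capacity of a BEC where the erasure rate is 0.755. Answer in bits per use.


C = 1 - epsilon = 1 - 0.755 = 0.245

0.245 bits


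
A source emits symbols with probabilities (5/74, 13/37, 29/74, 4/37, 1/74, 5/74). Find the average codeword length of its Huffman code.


Huffman construction (repeatedly merge the two least-probable nodes; each merge adds 1 bit to every symbol beneath it): 1/74 + 5/74 = 3/37; 5/74 + 3/37 = 11/74; 4/37 + 11/74 = 19/74; 19/74 + 13/37 = 45/74; 29/74 + 45/74 = 1. Resulting codeword lengths (in the order the probabilities were given): (5, 2, 1, 3, 5, 4). L_avg = sum(p_i * l_i) = 5/74*5 + 13/37*2 + 29/74*1 + 4/37*3 + 1/74*5 + 5/74*4 = 155/74 = 2.0946

2.0946 bits


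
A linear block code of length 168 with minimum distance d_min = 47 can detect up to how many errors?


Detection capability = d_min - 1 = 47 - 1 = 46

46 errors


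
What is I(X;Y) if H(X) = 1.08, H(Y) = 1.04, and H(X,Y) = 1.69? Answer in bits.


I(X;Y) = H(X) + H(Y) - H(X,Y) = 1.08 + 1.04 - 1.69 = 0.43

0.43 bits


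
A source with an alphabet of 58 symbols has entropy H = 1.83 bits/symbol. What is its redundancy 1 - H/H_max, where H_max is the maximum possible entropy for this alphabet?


H_max = log2(K) = log2(58) = 5.858 bits/symbol. Redundancy = 1 - H/H_max = 1 - 1.83/5.858 = 1 - 0.3124 = 0.6876

0.6876


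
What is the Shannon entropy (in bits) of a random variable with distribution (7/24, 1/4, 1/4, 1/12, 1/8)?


H = -sum(p_i * log2(p_i)). Terms: -(7/24)*log2(7/24) = 0.518469; -(1/4)*log2(1/4) = 0.500000; -(1/4)*log2(1/4) = 0.500000; -(1/12)*log2(1/12) = 0.298747; -(1/8)*log2(1/8) = 0.375000. H = 0.518469 + 0.500000 + 0.500000 + 0.298747 + 0.375000 = 2.1922

2.1922 bits


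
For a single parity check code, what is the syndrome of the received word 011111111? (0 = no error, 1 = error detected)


Syndrome = XOR of all bits = 0 XOR 1 XOR 1 XOR 1 XOR 1 XOR 1 XOR 1 XOR 1 XOR 1 = 0

0


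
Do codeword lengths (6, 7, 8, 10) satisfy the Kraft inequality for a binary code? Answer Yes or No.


Kraft sum = sum(2^(-l_i)) = 0.0283, need <= 1. Result: satisfied (a binary prefix-free code with these lengths exists)

Yes


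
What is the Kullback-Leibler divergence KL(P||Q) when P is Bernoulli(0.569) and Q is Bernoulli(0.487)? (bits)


KL = p*log2(p/q) + (1-p)*log2((1-p)/(1-q)) = 0.569*log2(0.569/0.487) + 0.431*log2(0.431/0.513) = 0.0194

0.0194 bits


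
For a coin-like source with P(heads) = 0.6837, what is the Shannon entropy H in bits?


H = -p*log2(p) - (1-p)*log2(1-p). -0.6837*log2(0.6837) = 0.375054; -0.3163*log2(0.3163) = 0.525259. H = 0.375054 + 0.525259 = 0.9003

0.9003 bits


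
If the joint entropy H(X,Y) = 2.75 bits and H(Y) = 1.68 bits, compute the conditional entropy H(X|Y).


H(X|Y) = H(X,Y) - H(Y) = 2.75 - 1.68 = 1.07

1.07 bits


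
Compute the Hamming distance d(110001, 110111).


Count differing positions: . . . ^ ^ . = 2 differences

2


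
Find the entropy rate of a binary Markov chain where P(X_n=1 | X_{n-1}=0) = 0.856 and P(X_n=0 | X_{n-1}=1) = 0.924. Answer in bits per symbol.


Stationary distribution: pi_0 = p10/(p01+p10) = 0.5191, pi_1 = 0.4809. Entropy rate H' = pi_0*H(p01) + pi_1*H(p10) = 0.5191*0.5946 + 0.4809*0.3879 = 0.4952

0.4952 bits/symbol


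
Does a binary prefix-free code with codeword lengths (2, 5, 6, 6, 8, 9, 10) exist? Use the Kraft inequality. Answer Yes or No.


Kraft sum = sum(2^(-l_i)) = 0.3193, need <= 1. Result: satisfied (a binary prefix-free code with these lengths exists)

Yes


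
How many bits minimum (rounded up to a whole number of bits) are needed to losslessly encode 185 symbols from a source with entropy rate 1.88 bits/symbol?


Minimum bits >= n * H = 185 * 1.88 = 347.8, rounded up to a whole number of bits = 348

348 bits


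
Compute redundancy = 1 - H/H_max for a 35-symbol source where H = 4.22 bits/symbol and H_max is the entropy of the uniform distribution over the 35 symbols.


H_max = log2(K) = log2(35) = 5.1293 bits/symbol. Redundancy = 1 - H/H_max = 1 - 4.22/5.1293 = 1 - 0.8227 = 0.1773

0.1773


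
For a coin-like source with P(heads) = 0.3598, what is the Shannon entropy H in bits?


H = -p*log2(p) - (1-p)*log2(1-p). -0.3598*log2(0.3598) = 0.530609; -0.6402*log2(0.6402) = 0.411908. H = 0.530609 + 0.411908 = 0.9425

0.9425 bits


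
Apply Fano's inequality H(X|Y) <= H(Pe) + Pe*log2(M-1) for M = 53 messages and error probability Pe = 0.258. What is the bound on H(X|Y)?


H(Pe) = -Pe*log2(Pe) - (1-Pe)*log2(1-Pe) = -0.258*log2(0.258) - 0.742*log2(0.742) = 0.504276 + 0.319438 = 0.8237. Pe*log2(M-1) = 0.258*log2(52) = 1.470713. Bound = H(Pe) + Pe*log2(M-1) = 0.504276 + 0.319438 + 1.470713 = 2.2944

2.2944 bits


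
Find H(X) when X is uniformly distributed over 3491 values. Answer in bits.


H = log2(n) = log2(3491) = 11.7694

11.7694 bits


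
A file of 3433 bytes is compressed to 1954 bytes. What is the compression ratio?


Ratio = original / compressed = 3433 / 1954 = 1.7569

1.7569


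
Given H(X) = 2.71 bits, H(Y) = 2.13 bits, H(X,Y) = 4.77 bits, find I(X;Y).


I(X;Y) = H(X) + H(Y) - H(X,Y) = 2.71 + 2.13 - 4.77 = 0.07

0.07 bits


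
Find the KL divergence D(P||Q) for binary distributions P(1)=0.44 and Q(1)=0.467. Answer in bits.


KL = p*log2(p/q) + (1-p)*log2((1-p)/(1-q)) = 0.44*log2(0.44/0.467) + 0.56*log2(0.56/0.533) = 0.0021

0.0021 bits


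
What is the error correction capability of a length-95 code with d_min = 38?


Correction capability = floor((d-1)/2) = floor((38-1)/2) = 18

18 errors


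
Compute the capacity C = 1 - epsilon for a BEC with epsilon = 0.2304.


C = 1 - epsilon = 1 - 0.2304 = 0.7696

0.7696 bits


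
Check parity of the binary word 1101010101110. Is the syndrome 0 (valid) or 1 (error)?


Syndrome = XOR of all bits = 1 XOR 1 XOR 0 XOR 1 XOR 0 XOR 1 XOR 0 XOR 1 XOR 0 XOR 1 XOR 1 XOR 1 XOR 0 = 0

0


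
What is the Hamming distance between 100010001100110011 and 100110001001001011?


Count differing positions: . . . ^ . . . . . ^ . ^ ^ ^ ^ . . . = 6 differences

6


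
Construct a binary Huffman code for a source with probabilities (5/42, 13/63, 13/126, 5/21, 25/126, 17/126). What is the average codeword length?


Huffman construction (repeatedly merge the two least-probable nodes; each merge adds 1 bit to every symbol beneath it): 13/126 + 5/42 = 2/9; 17/126 + 25/126 = 1/3; 13/63 + 2/9 = 3/7; 5/21 + 1/3 = 4/7; 3/7 + 4/7 = 1. Resulting codeword lengths (in the order the probabilities were given): (3, 2, 3, 2, 3, 3). L_avg = sum(p_i * l_i) = 5/42*3 + 13/63*2 + 13/126*3 + 5/21*2 + 25/126*3 + 17/126*3 = 23/9 = 2.5556

2.5556 bits


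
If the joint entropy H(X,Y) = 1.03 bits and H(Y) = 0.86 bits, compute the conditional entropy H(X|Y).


H(X|Y) = H(X,Y) - H(Y) = 1.03 - 0.86 = 0.17

0.17 bits


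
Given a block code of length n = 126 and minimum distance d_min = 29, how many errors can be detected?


Detection capability = d_min - 1 = 29 - 1 = 28

28 errors


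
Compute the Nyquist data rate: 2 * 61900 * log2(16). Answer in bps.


Rate = 2 * B * log2(M) = 2 * 61900 * 4.0 = 495200.0

495200.0 bps


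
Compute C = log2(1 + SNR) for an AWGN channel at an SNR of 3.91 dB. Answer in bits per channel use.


SNR_linear = 10^(3.91/10) = 2.4604; C = log2(1 + SNR_linear) = log2(1 + 2.4604) = 1.7909

1.7909 bits/channel use


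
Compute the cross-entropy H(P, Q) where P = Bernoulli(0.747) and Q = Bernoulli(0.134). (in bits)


H(P,Q) = -p*log2(q) - (1-p)*log2(1-q). -0.747*log2(0.134) = 2.166072; -0.253*log2(0.866) = 0.052513. H(P,Q) = 2.166072 + 0.052513 = 2.2186

2.2186 bits


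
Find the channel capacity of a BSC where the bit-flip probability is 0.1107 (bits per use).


H(p) = -p*log2(p) - (1-p)*log2(1-p) = -0.1107*log2(0.1107) - 0.8893*log2(0.8893) = 0.351503 + 0.150521 = 0.502. C = 1 - H(p) = 1 - 0.502 = 0.498

0.498 bits


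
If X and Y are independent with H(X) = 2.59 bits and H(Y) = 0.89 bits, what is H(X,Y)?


For independent variables, H(X,Y) = H(X) + H(Y) = 2.59 + 0.89 = 3.48

3.48 bits


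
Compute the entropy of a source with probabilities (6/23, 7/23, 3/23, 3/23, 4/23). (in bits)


H = -sum(p_i * log2(p_i)). Terms: -(6/23)*log2(6/23) = 0.505722; -(7/23)*log2(7/23) = 0.522324; -(3/23)*log2(3/23) = 0.383296; -(3/23)*log2(3/23) = 0.383296; -(4/23)*log2(4/23) = 0.438880. H = 0.505722 + 0.522324 + 0.383296 + 0.383296 + 0.438880 = 2.2335

2.2335 bits


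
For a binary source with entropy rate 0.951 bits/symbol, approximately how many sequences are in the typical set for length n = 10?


log2|A_typical| = nH = 10 * 0.951 = 9.51, so |A_typical| ~ 2^9.51 = 7.291e+02

7.291e+02


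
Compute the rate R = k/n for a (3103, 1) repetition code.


Rate = k/n = 1/3103

1/3103


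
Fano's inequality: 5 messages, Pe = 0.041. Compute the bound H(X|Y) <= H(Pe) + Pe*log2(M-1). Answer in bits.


H(Pe) = -Pe*log2(Pe) - (1-Pe)*log2(1-Pe) = -0.041*log2(0.041) - 0.959*log2(0.959) = 0.188938 + 0.057921 = 0.2469. Pe*log2(M-1) = 0.041*log2(4) = 0.082000. Bound = H(Pe) + Pe*log2(M-1) = 0.188938 + 0.057921 + 0.082000 = 0.3289

0.3289 bits


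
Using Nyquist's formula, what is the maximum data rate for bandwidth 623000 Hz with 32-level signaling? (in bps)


Rate = 2 * B * log2(M) = 2 * 623000 * 5.0 = 6230000.0

6230000.0 bps


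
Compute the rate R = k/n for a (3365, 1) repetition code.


Rate = k/n = 1/3365

1/3365


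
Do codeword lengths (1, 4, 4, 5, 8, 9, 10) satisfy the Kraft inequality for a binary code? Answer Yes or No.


Kraft sum = sum(2^(-l_i)) = 0.6631, need <= 1. Result: satisfied (a binary prefix-free code with these lengths exists)

Yes


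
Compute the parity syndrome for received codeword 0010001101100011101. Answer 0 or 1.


Syndrome = XOR of all bits = 0 XOR 0 XOR 1 XOR 0 XOR 0 XOR 0 XOR 1 XOR 1 XOR 0 XOR 1 XOR 1 XOR 0 XOR 0 XOR 0 XOR 1 XOR 1 XOR 1 XOR 0 XOR 1 = 1

1


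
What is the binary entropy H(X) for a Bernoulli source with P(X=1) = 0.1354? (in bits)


H = -p*log2(p) - (1-p)*log2(1-p). -0.1354*log2(0.1354) = 0.390588; -0.8646*log2(0.8646) = 0.181475. H = 0.390588 + 0.181475 = 0.5721

0.5721 bits


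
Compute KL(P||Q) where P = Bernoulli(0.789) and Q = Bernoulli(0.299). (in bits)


KL = p*log2(p/q) + (1-p)*log2((1-p)/(1-q)) = 0.789*log2(0.789/0.299) + 0.211*log2(0.211/0.701) = 0.739

0.739 bits


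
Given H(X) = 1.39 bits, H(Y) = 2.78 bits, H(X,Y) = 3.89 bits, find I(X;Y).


I(X;Y) = H(X) + H(Y) - H(X,Y) = 1.39 + 2.78 - 3.89 = 0.28

0.28 bits


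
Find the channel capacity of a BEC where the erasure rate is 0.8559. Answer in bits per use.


C = 1 - epsilon = 1 - 0.8559 = 0.1441

0.1441 bits


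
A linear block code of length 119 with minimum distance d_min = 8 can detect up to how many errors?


Detection capability = d_min - 1 = 8 - 1 = 7

7 errors


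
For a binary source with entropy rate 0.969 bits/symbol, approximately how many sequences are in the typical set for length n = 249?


log2|A_typical| = nH = 249 * 0.969 = 241.281, so |A_typical| ~ 2^241.281 = 4.294e+72

4.294e+72


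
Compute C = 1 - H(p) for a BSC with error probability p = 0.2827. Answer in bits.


H(p) = -p*log2(p) - (1-p)*log2(1-p) = -0.2827*log2(0.2827) - 0.7173*log2(0.7173) = 0.515265 + 0.343839 = 0.8591. C = 1 - H(p) = 1 - 0.8591 = 0.1409

0.1409 bits


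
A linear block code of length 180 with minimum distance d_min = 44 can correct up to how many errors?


Correction capability = floor((d-1)/2) = floor((44-1)/2) = 21

21 errors


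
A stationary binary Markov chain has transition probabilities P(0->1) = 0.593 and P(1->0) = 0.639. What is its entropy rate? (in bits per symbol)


Stationary distribution: pi_0 = p10/(p01+p10) = 0.5187, pi_1 = 0.4813. Entropy rate H' = pi_0*H(p01) + pi_1*H(p10) = 0.5187*0.9749 + 0.4813*0.9435 = 0.9598

0.9598 bits/symbol


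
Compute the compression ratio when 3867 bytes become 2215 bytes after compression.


Ratio = original / compressed = 3867 / 2215 = 1.7458

1.7458


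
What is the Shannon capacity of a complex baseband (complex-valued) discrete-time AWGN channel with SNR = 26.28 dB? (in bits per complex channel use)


SNR_linear = 10^(26.28/10) = 424.6196; C = log2(1 + SNR_linear) = log2(1 + 424.6196) = 8.7334

8.7334 bits/channel use


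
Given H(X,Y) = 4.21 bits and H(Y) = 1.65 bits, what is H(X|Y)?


H(X|Y) = H(X,Y) - H(Y) = 4.21 - 1.65 = 2.56

2.56 bits


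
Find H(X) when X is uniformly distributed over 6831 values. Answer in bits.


H = log2(n) = log2(6831) = 12.7379

12.7379 bits


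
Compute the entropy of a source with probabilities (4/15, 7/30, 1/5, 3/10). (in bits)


H = -sum(p_i * log2(p_i)). Terms: -(4/15)*log2(4/15) = 0.508504; -(7/30)*log2(7/30) = 0.489892; -(1/5)*log2(1/5) = 0.464386; -(3/10)*log2(3/10) = 0.521090. H = 0.508504 + 0.489892 + 0.464386 + 0.521090 = 1.9839

1.9839 bits


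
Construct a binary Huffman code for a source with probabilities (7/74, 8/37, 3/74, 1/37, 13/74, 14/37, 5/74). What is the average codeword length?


Huffman construction (repeatedly merge the two least-probable nodes; each merge adds 1 bit to every symbol beneath it): 1/37 + 3/74 = 5/74; 5/74 + 5/74 = 5/37; 7/74 + 5/37 = 17/74; 13/74 + 8/37 = 29/74; 17/74 + 14/37 = 45/74; 29/74 + 45/74 = 1. Resulting codeword lengths (in the order the probabilities were given): (3, 2, 5, 5, 2, 2, 4). L_avg = sum(p_i * l_i) = 7/74*3 + 8/37*2 + 3/74*5 + 1/37*5 + 13/74*2 + 14/37*2 + 5/74*4 = 90/37 = 2.4324

2.4324 bits


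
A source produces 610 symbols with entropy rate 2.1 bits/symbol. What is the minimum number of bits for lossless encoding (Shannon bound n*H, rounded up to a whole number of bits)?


Minimum bits >= n * H = 610 * 2.1 = 1281.0, rounded up to a whole number of bits = 1281

1281 bits


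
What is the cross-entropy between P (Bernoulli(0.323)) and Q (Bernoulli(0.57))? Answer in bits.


H(P,Q) = -p*log2(q) - (1-p)*log2(1-q). -0.323*log2(0.57) = 0.261942; -0.677*log2(0.43) = 0.824309. H(P,Q) = 0.261942 + 0.824309 = 1.0863

1.0863 bits


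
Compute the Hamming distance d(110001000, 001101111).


Count differing positions: ^ ^ ^ ^ . . ^ ^ ^ = 7 differences

7


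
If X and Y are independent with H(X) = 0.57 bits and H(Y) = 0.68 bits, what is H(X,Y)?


For independent variables, H(X,Y) = H(X) + H(Y) = 0.57 + 0.68 = 1.25

1.25 bits


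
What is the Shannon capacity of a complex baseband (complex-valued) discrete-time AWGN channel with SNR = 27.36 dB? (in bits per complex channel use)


SNR_linear = 10^(27.36/10) = 544.5027; C = log2(1 + SNR_linear) = log2(1 + 544.5027) = 9.0914

9.0914 bits/channel use


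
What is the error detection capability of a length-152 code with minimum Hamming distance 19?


Detection capability = d_min - 1 = 19 - 1 = 18

18 errors


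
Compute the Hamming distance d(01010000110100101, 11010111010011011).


Count differing positions: ^ . . . . ^ ^ ^ ^ . . ^ ^ ^ ^ ^ . = 10 differences

10


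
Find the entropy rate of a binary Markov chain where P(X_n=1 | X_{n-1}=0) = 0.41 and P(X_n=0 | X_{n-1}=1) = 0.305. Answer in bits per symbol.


Stationary distribution: pi_0 = p10/(p01+p10) = 0.4266, pi_1 = 0.5734. Entropy rate H' = pi_0*H(p01) + pi_1*H(p10) = 0.4266*0.9765 + 0.5734*0.8873 = 0.9254

0.9254 bits/symbol


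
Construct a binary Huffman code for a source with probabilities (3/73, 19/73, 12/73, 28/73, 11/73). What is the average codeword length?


Huffman construction (repeatedly merge the two least-probable nodes; each merge adds 1 bit to every symbol beneath it): 3/73 + 11/73 = 14/73; 12/73 + 14/73 = 26/73; 19/73 + 26/73 = 45/73; 28/73 + 45/73 = 1. Resulting codeword lengths (in the order the probabilities were given): (4, 2, 3, 1, 4). L_avg = sum(p_i * l_i) = 3/73*4 + 19/73*2 + 12/73*3 + 28/73*1 + 11/73*4 = 158/73 = 2.1644

2.1644 bits


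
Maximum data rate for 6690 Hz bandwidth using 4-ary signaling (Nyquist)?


Rate = 2 * B * log2(M) = 2 * 6690 * 2.0 = 26760.0

26760.0 bps


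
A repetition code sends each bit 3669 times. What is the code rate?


Rate = k/n = 1/3669

1/3669


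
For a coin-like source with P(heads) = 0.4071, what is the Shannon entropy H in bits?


H = -p*log2(p) - (1-p)*log2(1-p). -0.4071*log2(0.4071) = 0.527823; -0.5929*log2(0.5929) = 0.447129. H = 0.527823 + 0.447129 = 0.975

0.975 bits


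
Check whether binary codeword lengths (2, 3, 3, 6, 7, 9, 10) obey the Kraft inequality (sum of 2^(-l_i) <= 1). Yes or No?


Kraft sum = sum(2^(-l_i)) = 0.5264, need <= 1. Result: satisfied (a binary prefix-free code with these lengths exists)

Yes


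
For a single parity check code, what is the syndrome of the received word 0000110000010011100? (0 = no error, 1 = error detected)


Syndrome = XOR of all bits = 0 XOR 0 XOR 0 XOR 0 XOR 1 XOR 1 XOR 0 XOR 0 XOR 0 XOR 0 XOR 0 XOR 1 XOR 0 XOR 0 XOR 1 XOR 1 XOR 1 XOR 0 XOR 0 = 0

0


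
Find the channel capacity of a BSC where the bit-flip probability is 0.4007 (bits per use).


H(p) = -p*log2(p) - (1-p)*log2(1-p) = -0.4007*log2(0.4007) - 0.5993*log2(0.5993) = 0.528686 + 0.442673 = 0.9714. C = 1 - H(p) = 1 - 0.9714 = 0.0286

0.0286 bits


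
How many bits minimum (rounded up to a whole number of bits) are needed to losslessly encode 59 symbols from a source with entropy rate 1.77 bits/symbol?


Minimum bits >= n * H = 59 * 1.77 = 104.43, rounded up to a whole number of bits = 105

105 bits


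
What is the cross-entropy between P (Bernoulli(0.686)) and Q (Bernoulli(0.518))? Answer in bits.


H(P,Q) = -p*log2(q) - (1-p)*log2(1-q). -0.686*log2(0.518) = 0.650998; -0.314*log2(0.482) = 0.330609. H(P,Q) = 0.650998 + 0.330609 = 0.9816

0.9816 bits


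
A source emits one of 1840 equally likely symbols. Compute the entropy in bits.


H = log2(n) = log2(1840) = 10.8455

10.8455 bits


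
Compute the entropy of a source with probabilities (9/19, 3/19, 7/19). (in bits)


H = -sum(p_i * log2(p_i)). Terms: -(9/19)*log2(9/19) = 0.510633; -(3/19)*log2(3/19) = 0.420468; -(7/19)*log2(7/19) = 0.530737. H = 0.510633 + 0.420468 + 0.530737 = 1.4618

1.4618 bits


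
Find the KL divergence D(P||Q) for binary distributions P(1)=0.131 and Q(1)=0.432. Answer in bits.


KL = p*log2(p/q) + (1-p)*log2((1-p)/(1-q)) = 0.131*log2(0.131/0.432) + 0.869*log2(0.869/0.568) = 0.3076

0.3076 bits


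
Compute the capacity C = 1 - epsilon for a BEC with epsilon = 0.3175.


C = 1 - epsilon = 1 - 0.3175 = 0.6825

0.6825 bits


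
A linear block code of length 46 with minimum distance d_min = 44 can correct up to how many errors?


Correction capability = floor((d-1)/2) = floor((44-1)/2) = 21

21 errors


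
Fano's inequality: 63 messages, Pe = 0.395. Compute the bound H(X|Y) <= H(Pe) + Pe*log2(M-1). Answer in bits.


H(Pe) = -Pe*log2(Pe) - (1-Pe)*log2(1-Pe) = -0.395*log2(0.395) - 0.605*log2(0.605) = 0.529330 + 0.438621 = 0.968. Pe*log2(M-1) = 0.395*log2(62) = 2.351908. Bound = H(Pe) + Pe*log2(M-1) = 0.529330 + 0.438621 + 2.351908 = 3.3199

3.3199 bits


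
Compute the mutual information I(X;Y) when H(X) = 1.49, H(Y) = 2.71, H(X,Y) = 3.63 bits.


I(X;Y) = H(X) + H(Y) - H(X,Y) = 1.49 + 2.71 - 3.63 = 0.57

0.57 bits


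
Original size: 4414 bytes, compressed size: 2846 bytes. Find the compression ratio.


Ratio = original / compressed = 4414 / 2846 = 1.5509

1.5509


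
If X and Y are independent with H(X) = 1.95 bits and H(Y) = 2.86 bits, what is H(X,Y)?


For independent variables, H(X,Y) = H(X) + H(Y) = 1.95 + 2.86 = 4.81

4.81 bits


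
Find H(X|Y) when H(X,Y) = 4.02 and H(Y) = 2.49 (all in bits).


H(X|Y) = H(X,Y) - H(Y) = 4.02 - 2.49 = 1.53

1.53 bits


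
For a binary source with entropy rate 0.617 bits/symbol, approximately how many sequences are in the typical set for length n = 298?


log2|A_typical| = nH = 298 * 0.617 = 183.866, so |A_typical| ~ 2^183.866 = 2.235e+55

2.235e+55


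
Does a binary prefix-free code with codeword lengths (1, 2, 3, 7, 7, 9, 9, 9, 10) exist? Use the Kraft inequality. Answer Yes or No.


Kraft sum = sum(2^(-l_i)) = 0.8975, need <= 1. Result: satisfied (a binary prefix-free code with these lengths exists)

Yes


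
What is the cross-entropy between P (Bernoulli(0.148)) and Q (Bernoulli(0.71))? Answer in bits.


H(P,Q) = -p*log2(q) - (1-p)*log2(1-q). -0.148*log2(0.71) = 0.073128; -0.852*log2(0.29) = 1.521566. H(P,Q) = 0.073128 + 1.521566 = 1.5947

1.5947 bits


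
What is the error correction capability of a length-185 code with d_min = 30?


Correction capability = floor((d-1)/2) = floor((30-1)/2) = 14

14 errors


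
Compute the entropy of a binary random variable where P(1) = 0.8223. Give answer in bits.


H = -p*log2(p) - (1-p)*log2(1-p). -0.8223*log2(0.8223) = 0.232105; -0.1777*log2(0.1777) = 0.442914. H = 0.232105 + 0.442914 = 0.675

0.675 bits


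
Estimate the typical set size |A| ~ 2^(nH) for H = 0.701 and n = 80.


log2|A_typical| = nH = 80 * 0.701 = 56.08, so |A_typical| ~ 2^56.08 = 7.617e+16

7.617e+16


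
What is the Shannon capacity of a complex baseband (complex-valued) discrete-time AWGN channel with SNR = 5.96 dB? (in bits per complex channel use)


SNR_linear = 10^(5.96/10) = 3.9446; C = log2(1 + SNR_linear) = log2(1 + 3.9446) = 2.3058

2.3058 bits/channel use


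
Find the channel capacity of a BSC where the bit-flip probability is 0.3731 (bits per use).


H(p) = -p*log2(p) - (1-p)*log2(1-p) = -0.3731*log2(0.3731) - 0.6269*log2(0.6269) = 0.530685 + 0.422338 = 0.953. C = 1 - H(p) = 1 - 0.953 = 0.047

0.047 bits


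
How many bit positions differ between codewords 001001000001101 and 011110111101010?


Count differing positions: . ^ . ^ ^ ^ ^ ^ ^ ^ . . ^ ^ ^ = 11 differences

11


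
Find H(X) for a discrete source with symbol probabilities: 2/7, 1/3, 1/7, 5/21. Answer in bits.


H = -sum(p_i * log2(p_i)). Terms: -(2/7)*log2(2/7) = 0.516387; -(1/3)*log2(1/3) = 0.528321; -(1/7)*log2(1/7) = 0.401051; -(5/21)*log2(5/21) = 0.492950. H = 0.516387 + 0.528321 + 0.401051 + 0.492950 = 1.9387

1.9387 bits


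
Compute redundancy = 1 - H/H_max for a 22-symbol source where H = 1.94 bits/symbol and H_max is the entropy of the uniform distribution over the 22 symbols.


H_max = log2(K) = log2(22) = 4.4594 bits/symbol. Redundancy = 1 - H/H_max = 1 - 1.94/4.4594 = 1 - 0.435 = 0.565

0.565


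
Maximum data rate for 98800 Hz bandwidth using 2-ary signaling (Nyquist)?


Rate = 2 * B * log2(M) = 2 * 98800 * 1.0 = 197600.0

197600.0 bps


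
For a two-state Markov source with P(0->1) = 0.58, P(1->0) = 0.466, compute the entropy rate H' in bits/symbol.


Stationary distribution: pi_0 = p10/(p01+p10) = 0.4455, pi_1 = 0.5545. Entropy rate H' = pi_0*H(p01) + pi_1*H(p10) = 0.4455*0.9815 + 0.5545*0.9967 = 0.9899

0.9899 bits/symbol


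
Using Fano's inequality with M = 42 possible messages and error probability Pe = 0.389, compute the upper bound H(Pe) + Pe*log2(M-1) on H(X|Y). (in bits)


H(Pe) = -Pe*log2(Pe) - (1-Pe)*log2(1-Pe) = -0.389*log2(0.389) - 0.611*log2(0.611) = 0.529879 + 0.434272 = 0.9642. Pe*log2(M-1) = 0.389*log2(41) = 2.084088. Bound = H(Pe) + Pe*log2(M-1) = 0.529879 + 0.434272 + 2.084088 = 3.0482

3.0482 bits


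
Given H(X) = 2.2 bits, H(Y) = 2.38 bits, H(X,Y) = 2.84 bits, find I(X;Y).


I(X;Y) = H(X) + H(Y) - H(X,Y) = 2.2 + 2.38 - 2.84 = 1.74

1.74 bits


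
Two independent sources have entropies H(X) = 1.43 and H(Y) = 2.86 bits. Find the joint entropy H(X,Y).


For independent variables, H(X,Y) = H(X) + H(Y) = 1.43 + 2.86 = 4.29

4.29 bits


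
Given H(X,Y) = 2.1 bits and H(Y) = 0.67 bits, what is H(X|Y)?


H(X|Y) = H(X,Y) - H(Y) = 2.1 - 0.67 = 1.43

1.43 bits


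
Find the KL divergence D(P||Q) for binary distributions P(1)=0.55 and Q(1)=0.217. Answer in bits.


KL = p*log2(p/q) + (1-p)*log2((1-p)/(1-q)) = 0.55*log2(0.55/0.217) + 0.45*log2(0.45/0.783) = 0.3784

0.3784 bits


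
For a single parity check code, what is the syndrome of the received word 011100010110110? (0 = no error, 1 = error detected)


Syndrome = XOR of all bits = 0 XOR 1 XOR 1 XOR 1 XOR 0 XOR 0 XOR 0 XOR 1 XOR 0 XOR 1 XOR 1 XOR 0 XOR 1 XOR 1 XOR 0 = 0

0


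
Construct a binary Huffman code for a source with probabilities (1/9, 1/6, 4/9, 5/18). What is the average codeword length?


Huffman construction (repeatedly merge the two least-probable nodes; each merge adds 1 bit to every symbol beneath it): 1/9 + 1/6 = 5/18; 5/18 + 5/18 = 5/9; 4/9 + 5/9 = 1. Resulting codeword lengths (in the order the probabilities were given): (3, 3, 1, 2). L_avg = sum(p_i * l_i) = 1/9*3 + 1/6*3 + 4/9*1 + 5/18*2 = 11/6 = 1.8333

1.8333 bits


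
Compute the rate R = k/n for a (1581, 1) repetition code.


Rate = k/n = 1/1581

1/1581


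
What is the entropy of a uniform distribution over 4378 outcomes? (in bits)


H = log2(n) = log2(4378) = 12.0961

12.0961 bits
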